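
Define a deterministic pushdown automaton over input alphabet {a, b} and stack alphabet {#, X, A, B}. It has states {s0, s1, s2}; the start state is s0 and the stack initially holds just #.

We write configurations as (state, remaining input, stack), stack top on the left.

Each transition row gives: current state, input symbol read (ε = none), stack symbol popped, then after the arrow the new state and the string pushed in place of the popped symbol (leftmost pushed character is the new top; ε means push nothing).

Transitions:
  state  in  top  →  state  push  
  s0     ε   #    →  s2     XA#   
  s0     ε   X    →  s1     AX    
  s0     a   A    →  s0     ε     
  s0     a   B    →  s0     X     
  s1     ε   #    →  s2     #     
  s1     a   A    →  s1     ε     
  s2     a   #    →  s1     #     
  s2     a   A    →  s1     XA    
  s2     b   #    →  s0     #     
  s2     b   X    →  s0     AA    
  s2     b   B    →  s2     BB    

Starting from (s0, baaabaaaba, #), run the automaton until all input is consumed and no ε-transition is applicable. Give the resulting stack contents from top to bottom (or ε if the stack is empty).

AA#

(s0, baaabaaaba, #) ⊢ (s2, baaabaaaba, XA#) ⊢ (s0, aaabaaaba, AAA#) ⊢ (s0, aabaaaba, AA#) ⊢ (s0, abaaaba, A#) ⊢ (s0, baaaba, #) ⊢ (s2, baaaba, XA#) ⊢ (s0, aaaba, AAA#) ⊢ (s0, aaba, AA#) ⊢ (s0, aba, A#) ⊢ (s0, ba, #) ⊢ (s2, ba, XA#) ⊢ (s0, a, AAA#) ⊢ (s0, ε, AA#)
All input consumed in state s0 with stack AA#.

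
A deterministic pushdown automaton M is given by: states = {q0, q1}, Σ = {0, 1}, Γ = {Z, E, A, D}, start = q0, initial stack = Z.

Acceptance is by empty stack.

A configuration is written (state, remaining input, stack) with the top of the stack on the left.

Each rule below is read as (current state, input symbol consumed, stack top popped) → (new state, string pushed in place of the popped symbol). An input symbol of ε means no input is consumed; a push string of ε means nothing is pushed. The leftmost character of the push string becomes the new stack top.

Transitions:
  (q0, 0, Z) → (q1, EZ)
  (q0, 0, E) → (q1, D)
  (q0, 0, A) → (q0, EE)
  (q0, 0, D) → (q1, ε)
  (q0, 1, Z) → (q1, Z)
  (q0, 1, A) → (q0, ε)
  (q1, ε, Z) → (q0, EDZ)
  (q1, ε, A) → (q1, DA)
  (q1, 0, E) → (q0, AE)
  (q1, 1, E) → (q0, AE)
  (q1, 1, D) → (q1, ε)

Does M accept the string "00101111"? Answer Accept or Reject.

(q0, 00101111, Z)
  read 0, top Z: go to q1, push EZ → (q1, 0101111, EZ)
  read 0, top E: go to q0, push AE → (q0, 101111, AEZ)
  read 1, top A: go to q0, push ε → (q0, 01111, EZ)
  read 0, top E: go to q1, push D → (q1, 1111, DZ)
  read 1, top D: go to q1, push ε → (q1, 111, Z)
  ε-move, top Z: go to q0, push EDZ → (q0, 111, EDZ)
No transition applies at (q0, 111, EDZ); input not fully consumed.

Reject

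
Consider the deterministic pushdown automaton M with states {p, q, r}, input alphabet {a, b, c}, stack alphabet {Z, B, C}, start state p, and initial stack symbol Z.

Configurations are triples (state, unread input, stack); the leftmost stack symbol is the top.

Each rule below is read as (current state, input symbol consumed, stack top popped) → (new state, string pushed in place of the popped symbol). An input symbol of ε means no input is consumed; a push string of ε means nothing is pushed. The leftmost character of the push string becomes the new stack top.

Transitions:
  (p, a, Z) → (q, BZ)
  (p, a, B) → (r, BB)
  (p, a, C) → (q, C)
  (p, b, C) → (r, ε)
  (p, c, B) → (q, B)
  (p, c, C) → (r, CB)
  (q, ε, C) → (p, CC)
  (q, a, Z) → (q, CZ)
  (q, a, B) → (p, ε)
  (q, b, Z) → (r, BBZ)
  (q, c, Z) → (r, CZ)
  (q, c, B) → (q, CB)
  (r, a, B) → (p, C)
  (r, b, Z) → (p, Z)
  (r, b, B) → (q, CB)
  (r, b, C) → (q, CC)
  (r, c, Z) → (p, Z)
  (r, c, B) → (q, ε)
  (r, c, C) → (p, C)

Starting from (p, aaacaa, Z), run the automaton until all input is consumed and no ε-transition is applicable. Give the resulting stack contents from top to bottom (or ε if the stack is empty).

CCCCBZ

(p, aaacaa, Z) ⊢ (q, aacaa, BZ) ⊢ (p, acaa, Z) ⊢ (q, caa, BZ) ⊢ (q, aa, CBZ) ⊢ (p, aa, CCBZ) ⊢ (q, a, CCBZ) ⊢ (p, a, CCCBZ) ⊢ (q, ε, CCCBZ) ⊢ (p, ε, CCCCBZ)
All input consumed in state p with stack CCCCBZ.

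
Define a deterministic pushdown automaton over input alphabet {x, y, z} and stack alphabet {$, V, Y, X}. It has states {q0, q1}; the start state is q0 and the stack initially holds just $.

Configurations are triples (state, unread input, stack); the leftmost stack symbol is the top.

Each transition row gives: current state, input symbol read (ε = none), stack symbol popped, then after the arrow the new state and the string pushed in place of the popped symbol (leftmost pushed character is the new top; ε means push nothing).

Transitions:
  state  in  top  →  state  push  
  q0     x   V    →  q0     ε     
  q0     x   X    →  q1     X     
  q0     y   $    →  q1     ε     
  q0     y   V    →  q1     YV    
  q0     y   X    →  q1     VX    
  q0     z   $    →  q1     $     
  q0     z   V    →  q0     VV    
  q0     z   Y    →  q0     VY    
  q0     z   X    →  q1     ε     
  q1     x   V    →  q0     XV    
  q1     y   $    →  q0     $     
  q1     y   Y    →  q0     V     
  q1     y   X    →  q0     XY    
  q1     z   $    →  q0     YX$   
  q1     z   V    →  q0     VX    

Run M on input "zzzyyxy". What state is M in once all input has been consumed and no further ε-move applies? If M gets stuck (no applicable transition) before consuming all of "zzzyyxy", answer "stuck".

q1

(q0, zzzyyxy, $) ⊢ (q1, zzyyxy, $) ⊢ (q0, zyyxy, YX$) ⊢ (q0, yyxy, VYX$) ⊢ (q1, yxy, YVYX$) ⊢ (q0, xy, VVYX$) ⊢ (q0, y, VYX$) ⊢ (q1, ε, YVYX$)
All input consumed; M is in state q1.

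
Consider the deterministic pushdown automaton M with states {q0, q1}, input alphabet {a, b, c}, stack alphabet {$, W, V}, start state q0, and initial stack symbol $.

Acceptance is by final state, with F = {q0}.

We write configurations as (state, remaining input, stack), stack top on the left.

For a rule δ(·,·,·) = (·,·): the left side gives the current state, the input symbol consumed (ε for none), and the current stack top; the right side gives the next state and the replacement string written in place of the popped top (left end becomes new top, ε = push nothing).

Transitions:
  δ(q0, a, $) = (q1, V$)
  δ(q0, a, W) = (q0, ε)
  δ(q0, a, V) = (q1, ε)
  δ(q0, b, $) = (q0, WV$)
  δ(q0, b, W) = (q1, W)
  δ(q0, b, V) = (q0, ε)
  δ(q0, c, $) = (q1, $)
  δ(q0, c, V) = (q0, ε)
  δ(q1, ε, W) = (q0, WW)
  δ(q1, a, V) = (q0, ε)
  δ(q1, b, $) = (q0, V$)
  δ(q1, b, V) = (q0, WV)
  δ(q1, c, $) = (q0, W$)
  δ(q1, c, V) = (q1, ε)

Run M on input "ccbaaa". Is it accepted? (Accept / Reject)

(q0, ccbaaa, $)
  read c, top $: go to q1, push $ → (q1, cbaaa, $)
  read c, top $: go to q0, push W$ → (q0, baaa, W$)
  read b, top W: go to q1, push W → (q1, aaa, W$)
  ε-move, top W: go to q0, push WW → (q0, aaa, WW$)
  read a, top W: go to q0, push ε → (q0, aa, W$)
  read a, top W: go to q0, push ε → (q0, a, $)
  read a, top $: go to q1, push V$ → (q1, ε, V$)
All input consumed; state q1 ∉ F and no further ε-move applies.

Reject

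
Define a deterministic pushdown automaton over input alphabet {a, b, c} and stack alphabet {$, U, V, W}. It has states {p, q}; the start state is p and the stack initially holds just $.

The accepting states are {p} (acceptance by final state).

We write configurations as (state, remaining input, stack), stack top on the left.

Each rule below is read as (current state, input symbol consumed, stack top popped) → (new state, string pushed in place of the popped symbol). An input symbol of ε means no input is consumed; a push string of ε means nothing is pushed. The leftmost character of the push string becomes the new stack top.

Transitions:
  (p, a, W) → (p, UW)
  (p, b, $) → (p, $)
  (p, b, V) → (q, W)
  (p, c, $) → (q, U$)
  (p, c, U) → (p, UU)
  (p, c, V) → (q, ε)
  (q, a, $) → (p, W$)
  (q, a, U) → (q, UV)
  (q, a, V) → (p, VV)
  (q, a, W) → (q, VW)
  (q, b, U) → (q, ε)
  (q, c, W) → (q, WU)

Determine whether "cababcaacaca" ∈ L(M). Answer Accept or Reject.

(p, cababcaacaca, $) ⊢ (q, ababcaacaca, U$) ⊢ (q, babcaacaca, UV$) ⊢ (q, abcaacaca, V$) ⊢ (p, bcaacaca, VV$) ⊢ (q, caacaca, WV$) ⊢ (q, aacaca, WUV$) ⊢ (q, acaca, VWUV$) ⊢ (p, caca, VVWUV$) ⊢ (q, aca, VWUV$) ⊢ (p, ca, VVWUV$) ⊢ (q, a, VWUV$) ⊢ (p, ε, VVWUV$)
All input consumed; state p ∈ F.

Accept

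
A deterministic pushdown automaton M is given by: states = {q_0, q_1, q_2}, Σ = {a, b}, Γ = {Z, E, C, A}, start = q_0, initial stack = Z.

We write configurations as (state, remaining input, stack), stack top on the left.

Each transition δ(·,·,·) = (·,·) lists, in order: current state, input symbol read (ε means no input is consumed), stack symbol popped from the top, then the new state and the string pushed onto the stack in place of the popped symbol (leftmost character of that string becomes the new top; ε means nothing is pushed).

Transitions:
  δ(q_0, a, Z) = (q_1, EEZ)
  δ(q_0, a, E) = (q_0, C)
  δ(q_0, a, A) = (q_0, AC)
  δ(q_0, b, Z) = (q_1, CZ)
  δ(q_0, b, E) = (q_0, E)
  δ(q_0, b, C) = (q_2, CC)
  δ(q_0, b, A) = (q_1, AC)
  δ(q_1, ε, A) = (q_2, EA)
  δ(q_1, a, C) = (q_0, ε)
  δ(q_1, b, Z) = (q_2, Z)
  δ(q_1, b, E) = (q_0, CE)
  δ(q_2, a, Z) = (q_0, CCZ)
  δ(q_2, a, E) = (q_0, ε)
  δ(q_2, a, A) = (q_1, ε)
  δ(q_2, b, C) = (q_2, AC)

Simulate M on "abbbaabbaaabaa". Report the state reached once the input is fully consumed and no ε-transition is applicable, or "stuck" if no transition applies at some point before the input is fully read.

stuck

(q_0, abbbaabbaaabaa, Z)
  read a, top Z: go to q_1, push EEZ → (q_1, bbbaabbaaabaa, EEZ)
  read b, top E: go to q_0, push CE → (q_0, bbaabbaaabaa, CEEZ)
  read b, top C: go to q_2, push CC → (q_2, baabbaaabaa, CCEEZ)
  read b, top C: go to q_2, push AC → (q_2, aabbaaabaa, ACCEEZ)
  read a, top A: go to q_1, push ε → (q_1, abbaaabaa, CCEEZ)
  read a, top C: go to q_0, push ε → (q_0, bbaaabaa, CEEZ)
  read b, top C: go to q_2, push CC → (q_2, baaabaa, CCEEZ)
  read b, top C: go to q_2, push AC → (q_2, aaabaa, ACCEEZ)
  read a, top A: go to q_1, push ε → (q_1, aabaa, CCEEZ)
  read a, top C: go to q_0, push ε → (q_0, abaa, CEEZ)
No transition for (q_0, a, top C); M blocks with input abaa remaining.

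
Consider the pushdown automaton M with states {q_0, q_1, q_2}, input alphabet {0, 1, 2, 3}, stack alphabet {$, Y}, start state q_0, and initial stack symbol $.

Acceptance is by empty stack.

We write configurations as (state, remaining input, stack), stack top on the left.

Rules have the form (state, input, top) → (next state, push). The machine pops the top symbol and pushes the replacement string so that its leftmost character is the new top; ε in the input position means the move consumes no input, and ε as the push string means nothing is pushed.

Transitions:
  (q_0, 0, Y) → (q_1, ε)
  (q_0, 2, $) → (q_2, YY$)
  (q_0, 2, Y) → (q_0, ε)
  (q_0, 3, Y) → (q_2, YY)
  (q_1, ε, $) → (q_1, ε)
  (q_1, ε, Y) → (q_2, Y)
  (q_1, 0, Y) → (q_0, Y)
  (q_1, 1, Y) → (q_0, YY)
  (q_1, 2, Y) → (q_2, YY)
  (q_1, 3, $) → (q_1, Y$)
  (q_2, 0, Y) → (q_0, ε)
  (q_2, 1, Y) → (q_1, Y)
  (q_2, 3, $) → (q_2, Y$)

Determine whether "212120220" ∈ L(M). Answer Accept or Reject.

One accepting computation: (q_0, 212120220, $) ⊢ (q_2, 12120220, YY$) ⊢ (q_1, 2120220, YY$) ⊢ (q_2, 120220, YYY$) ⊢ (q_1, 20220, YYY$) ⊢ (q_2, 0220, YYYY$) ⊢ (q_0, 220, YYY$) ⊢ (q_0, 20, YY$) ⊢ (q_0, 0, Y$) ⊢ (q_1, ε, $) ⊢ (q_1, ε, ε)
All input consumed and the stack is empty.

Accept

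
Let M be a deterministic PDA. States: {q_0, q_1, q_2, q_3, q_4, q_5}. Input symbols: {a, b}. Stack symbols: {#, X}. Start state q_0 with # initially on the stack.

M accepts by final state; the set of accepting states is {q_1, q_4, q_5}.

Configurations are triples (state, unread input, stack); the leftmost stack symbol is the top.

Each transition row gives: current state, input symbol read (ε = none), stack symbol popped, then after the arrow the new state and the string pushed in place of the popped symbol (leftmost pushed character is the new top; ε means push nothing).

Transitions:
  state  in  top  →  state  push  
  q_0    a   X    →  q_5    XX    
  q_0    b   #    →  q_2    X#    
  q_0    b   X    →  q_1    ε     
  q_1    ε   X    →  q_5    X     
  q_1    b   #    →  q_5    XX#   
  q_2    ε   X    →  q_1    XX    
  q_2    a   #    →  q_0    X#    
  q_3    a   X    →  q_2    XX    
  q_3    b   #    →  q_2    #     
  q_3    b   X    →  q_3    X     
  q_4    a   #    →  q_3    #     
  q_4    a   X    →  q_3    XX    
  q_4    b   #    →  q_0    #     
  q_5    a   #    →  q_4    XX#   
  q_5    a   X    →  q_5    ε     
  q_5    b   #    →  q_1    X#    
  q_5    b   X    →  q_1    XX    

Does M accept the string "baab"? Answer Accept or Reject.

Accept

(q_0, baab, #) ⊢ (q_2, aab, X#) ⊢ (q_1, aab, XX#) ⊢ (q_5, aab, XX#) ⊢ (q_5, ab, X#) ⊢ (q_5, b, #) ⊢ (q_1, ε, X#)
All input consumed; state q_1 ∈ F.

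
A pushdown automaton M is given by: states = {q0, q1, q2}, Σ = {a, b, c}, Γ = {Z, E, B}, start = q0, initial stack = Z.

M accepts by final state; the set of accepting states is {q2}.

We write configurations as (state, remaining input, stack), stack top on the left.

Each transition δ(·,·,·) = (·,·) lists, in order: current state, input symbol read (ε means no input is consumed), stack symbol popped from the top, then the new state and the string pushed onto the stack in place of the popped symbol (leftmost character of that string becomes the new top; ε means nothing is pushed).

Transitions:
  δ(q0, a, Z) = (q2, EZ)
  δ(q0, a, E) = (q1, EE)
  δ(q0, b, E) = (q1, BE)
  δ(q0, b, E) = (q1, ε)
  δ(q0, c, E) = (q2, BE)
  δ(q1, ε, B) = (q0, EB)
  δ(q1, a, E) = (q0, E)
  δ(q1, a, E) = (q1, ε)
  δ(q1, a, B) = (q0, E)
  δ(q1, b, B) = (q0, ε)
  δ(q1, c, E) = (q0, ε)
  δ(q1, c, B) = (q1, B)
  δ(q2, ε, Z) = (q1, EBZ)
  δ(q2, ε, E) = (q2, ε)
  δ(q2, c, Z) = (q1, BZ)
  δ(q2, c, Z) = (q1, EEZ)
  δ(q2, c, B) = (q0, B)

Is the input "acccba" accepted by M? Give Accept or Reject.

Accept

One accepting computation: (q0, acccba, Z) ⊢ (q2, cccba, EZ) ⊢ (q2, cccba, Z) ⊢ (q1, ccba, BZ) ⊢ (q1, cba, BZ) ⊢ (q1, ba, BZ) ⊢ (q0, a, Z) ⊢ (q2, ε, EZ)
All input consumed and state q2 ∈ F.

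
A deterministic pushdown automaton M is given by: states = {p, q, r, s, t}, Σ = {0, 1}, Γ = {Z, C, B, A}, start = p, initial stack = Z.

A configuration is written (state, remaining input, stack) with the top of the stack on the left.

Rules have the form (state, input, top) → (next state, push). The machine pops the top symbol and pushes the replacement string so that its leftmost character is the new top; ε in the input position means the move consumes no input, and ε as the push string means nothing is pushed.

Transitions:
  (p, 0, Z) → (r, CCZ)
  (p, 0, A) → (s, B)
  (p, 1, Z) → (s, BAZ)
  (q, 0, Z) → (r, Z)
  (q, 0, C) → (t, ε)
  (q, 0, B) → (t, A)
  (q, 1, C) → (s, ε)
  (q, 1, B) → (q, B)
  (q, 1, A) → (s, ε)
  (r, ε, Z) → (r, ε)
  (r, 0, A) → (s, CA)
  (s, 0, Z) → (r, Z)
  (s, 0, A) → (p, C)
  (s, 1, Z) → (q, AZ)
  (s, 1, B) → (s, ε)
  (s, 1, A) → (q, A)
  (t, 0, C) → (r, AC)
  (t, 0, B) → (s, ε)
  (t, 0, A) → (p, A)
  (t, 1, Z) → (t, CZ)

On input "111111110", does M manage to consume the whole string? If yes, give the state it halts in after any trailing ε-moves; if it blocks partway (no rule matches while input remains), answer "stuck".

r

(p, 111111110, Z)
  read 1, top Z: go to s, push BAZ → (s, 11111110, BAZ)
  read 1, top B: go to s, push ε → (s, 1111110, AZ)
  read 1, top A: go to q, push A → (q, 111110, AZ)
  read 1, top A: go to s, push ε → (s, 11110, Z)
  read 1, top Z: go to q, push AZ → (q, 1110, AZ)
  read 1, top A: go to s, push ε → (s, 110, Z)
  read 1, top Z: go to q, push AZ → (q, 10, AZ)
  read 1, top A: go to s, push ε → (s, 0, Z)
  read 0, top Z: go to r, push Z → (r, ε, Z)
  ε-move, top Z: go to r, push ε → (r, ε, ε)
All input consumed; M is in state r.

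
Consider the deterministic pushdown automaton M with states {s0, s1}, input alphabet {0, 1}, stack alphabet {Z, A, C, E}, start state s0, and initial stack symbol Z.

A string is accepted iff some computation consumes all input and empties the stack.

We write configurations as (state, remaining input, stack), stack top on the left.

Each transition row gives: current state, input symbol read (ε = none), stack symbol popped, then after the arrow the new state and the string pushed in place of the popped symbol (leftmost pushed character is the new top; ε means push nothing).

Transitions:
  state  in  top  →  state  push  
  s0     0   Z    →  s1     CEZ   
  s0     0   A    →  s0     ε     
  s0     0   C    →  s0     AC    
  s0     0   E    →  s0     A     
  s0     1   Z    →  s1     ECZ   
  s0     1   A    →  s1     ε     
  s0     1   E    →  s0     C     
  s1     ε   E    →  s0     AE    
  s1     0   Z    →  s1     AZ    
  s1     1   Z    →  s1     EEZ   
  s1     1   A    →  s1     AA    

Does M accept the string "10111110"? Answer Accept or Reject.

Reject

(s0, 10111110, Z)
  read 1, top Z: go to s1, push ECZ → (s1, 0111110, ECZ)
  ε-move, top E: go to s0, push AE → (s0, 0111110, AECZ)
  read 0, top A: go to s0, push ε → (s0, 111110, ECZ)
  read 1, top E: go to s0, push C → (s0, 11110, CCZ)
No transition applies at (s0, 11110, CCZ); input not fully consumed.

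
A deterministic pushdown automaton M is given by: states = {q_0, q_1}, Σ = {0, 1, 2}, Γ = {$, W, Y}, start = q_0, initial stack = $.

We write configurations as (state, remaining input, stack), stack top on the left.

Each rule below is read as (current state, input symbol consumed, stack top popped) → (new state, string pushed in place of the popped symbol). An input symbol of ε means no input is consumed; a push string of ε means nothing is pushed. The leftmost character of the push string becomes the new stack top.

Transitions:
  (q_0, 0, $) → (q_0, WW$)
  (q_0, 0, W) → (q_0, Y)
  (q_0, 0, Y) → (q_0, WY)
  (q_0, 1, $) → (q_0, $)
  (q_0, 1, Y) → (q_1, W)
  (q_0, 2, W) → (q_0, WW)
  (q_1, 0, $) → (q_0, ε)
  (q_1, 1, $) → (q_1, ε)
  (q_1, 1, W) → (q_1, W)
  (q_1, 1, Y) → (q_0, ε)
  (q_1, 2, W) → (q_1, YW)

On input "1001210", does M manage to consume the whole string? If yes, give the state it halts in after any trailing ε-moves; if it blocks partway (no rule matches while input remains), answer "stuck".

q_0

(q_0, 1001210, $) ⊢ (q_0, 001210, $) ⊢ (q_0, 01210, WW$) ⊢ (q_0, 1210, YW$) ⊢ (q_1, 210, WW$) ⊢ (q_1, 10, YWW$) ⊢ (q_0, 0, WW$) ⊢ (q_0, ε, YW$)
All input consumed; M is in state q_0.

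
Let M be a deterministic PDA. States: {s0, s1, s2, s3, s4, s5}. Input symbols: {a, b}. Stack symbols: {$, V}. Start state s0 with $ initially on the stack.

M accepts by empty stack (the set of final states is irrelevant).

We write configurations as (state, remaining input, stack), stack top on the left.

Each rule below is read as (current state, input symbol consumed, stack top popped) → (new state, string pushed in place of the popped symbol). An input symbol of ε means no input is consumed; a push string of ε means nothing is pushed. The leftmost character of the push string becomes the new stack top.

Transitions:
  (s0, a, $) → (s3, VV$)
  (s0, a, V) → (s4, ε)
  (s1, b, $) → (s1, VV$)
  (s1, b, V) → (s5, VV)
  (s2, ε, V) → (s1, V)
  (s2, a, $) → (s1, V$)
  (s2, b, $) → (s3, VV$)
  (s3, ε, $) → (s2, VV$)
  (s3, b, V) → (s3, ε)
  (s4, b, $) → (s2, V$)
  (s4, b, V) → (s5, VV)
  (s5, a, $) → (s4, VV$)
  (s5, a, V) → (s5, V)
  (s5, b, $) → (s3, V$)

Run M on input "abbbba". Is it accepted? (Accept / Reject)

(s0, abbbba, $)
  read a, top $: go to s3, push VV$ → (s3, bbbba, VV$)
  read b, top V: go to s3, push ε → (s3, bbba, V$)
  read b, top V: go to s3, push ε → (s3, bba, $)
  ε-move, top $: go to s2, push VV$ → (s2, bba, VV$)
  ε-move, top V: go to s1, push V → (s1, bba, VV$)
  read b, top V: go to s5, push VV → (s5, ba, VVV$)
No transition applies at (s5, ba, VVV$); input not fully consumed.

Reject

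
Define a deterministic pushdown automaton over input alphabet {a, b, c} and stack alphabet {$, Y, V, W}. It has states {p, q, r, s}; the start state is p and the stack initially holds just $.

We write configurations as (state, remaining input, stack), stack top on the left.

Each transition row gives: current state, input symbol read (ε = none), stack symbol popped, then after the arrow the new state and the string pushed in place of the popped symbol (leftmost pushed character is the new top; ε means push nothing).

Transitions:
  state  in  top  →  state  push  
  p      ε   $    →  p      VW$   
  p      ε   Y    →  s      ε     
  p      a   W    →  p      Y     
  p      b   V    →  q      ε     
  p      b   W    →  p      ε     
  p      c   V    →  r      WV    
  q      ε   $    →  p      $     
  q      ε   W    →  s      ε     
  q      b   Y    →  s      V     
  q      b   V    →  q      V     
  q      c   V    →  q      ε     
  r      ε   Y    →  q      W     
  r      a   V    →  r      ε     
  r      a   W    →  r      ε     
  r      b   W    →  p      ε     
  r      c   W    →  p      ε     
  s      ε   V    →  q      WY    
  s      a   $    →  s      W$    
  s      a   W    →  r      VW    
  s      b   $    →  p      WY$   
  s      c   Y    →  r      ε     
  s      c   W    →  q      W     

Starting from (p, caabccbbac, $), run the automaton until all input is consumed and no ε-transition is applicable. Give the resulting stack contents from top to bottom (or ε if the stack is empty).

$

(p, caabccbbac, $)
  ε-move, top $: go to p, push VW$ → (p, caabccbbac, VW$)
  read c, top V: go to r, push WV → (r, aabccbbac, WVW$)
  read a, top W: go to r, push ε → (r, abccbbac, VW$)
  read a, top V: go to r, push ε → (r, bccbbac, W$)
  read b, top W: go to p, push ε → (p, ccbbac, $)
  ε-move, top $: go to p, push VW$ → (p, ccbbac, VW$)
  read c, top V: go to r, push WV → (r, cbbac, WVW$)
  read c, top W: go to p, push ε → (p, bbac, VW$)
  read b, top V: go to q, push ε → (q, bac, W$)
  ε-move, top W: go to s, push ε → (s, bac, $)
  read b, top $: go to p, push WY$ → (p, ac, WY$)
  read a, top W: go to p, push Y → (p, c, YY$)
  ε-move, top Y: go to s, push ε → (s, c, Y$)
  read c, top Y: go to r, push ε → (r, ε, $)
All input consumed in state r with stack $.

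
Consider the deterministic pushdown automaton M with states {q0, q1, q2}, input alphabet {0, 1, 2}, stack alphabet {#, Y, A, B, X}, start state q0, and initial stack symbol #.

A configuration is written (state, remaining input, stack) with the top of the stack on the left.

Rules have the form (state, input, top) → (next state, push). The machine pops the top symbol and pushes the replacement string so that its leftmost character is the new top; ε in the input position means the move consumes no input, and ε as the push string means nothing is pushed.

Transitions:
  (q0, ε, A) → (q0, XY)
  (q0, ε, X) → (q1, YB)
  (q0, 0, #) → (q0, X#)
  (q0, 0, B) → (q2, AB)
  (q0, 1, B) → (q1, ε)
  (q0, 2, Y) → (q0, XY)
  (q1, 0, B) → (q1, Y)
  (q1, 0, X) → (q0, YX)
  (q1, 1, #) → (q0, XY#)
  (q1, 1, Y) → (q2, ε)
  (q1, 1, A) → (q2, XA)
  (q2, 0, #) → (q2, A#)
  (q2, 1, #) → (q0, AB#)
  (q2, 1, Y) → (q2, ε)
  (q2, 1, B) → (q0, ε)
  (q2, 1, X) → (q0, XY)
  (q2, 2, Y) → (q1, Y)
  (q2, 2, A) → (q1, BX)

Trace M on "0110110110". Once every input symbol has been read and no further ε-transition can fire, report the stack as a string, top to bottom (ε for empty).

(q0, 0110110110, #)
  read 0, top #: go to q0, push X# → (q0, 110110110, X#)
  ε-move, top X: go to q1, push YB → (q1, 110110110, YB#)
  read 1, top Y: go to q2, push ε → (q2, 10110110, B#)
  read 1, top B: go to q0, push ε → (q0, 0110110, #)
  read 0, top #: go to q0, push X# → (q0, 110110, X#)
  ε-move, top X: go to q1, push YB → (q1, 110110, YB#)
  read 1, top Y: go to q2, push ε → (q2, 10110, B#)
  read 1, top B: go to q0, push ε → (q0, 0110, #)
  read 0, top #: go to q0, push X# → (q0, 110, X#)
  ε-move, top X: go to q1, push YB → (q1, 110, YB#)
  read 1, top Y: go to q2, push ε → (q2, 10, B#)
  read 1, top B: go to q0, push ε → (q0, 0, #)
  read 0, top #: go to q0, push X# → (q0, ε, X#)
  ε-move, top X: go to q1, push YB → (q1, ε, YB#)
All input consumed in state q1 with stack YB#.

YB#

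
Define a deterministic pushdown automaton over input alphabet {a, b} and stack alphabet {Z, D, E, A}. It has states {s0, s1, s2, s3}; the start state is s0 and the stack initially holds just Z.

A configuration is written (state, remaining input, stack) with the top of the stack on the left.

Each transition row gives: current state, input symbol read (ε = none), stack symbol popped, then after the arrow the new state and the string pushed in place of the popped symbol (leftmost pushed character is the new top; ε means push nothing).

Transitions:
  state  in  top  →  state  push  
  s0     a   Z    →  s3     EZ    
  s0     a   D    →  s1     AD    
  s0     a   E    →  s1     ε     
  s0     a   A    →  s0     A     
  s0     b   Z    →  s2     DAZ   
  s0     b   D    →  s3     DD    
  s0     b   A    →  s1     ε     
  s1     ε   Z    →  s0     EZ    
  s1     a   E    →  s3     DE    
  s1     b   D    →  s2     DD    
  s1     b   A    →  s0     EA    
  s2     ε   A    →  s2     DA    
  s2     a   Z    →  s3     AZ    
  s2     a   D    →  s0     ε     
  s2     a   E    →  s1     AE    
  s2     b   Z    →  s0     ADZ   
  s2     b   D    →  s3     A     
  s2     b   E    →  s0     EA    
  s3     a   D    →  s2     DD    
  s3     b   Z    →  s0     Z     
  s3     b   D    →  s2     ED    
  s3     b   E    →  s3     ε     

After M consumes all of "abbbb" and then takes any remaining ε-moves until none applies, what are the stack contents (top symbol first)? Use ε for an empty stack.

(s0, abbbb, Z)
  read a, top Z: go to s3, push EZ → (s3, bbbb, EZ)
  read b, top E: go to s3, push ε → (s3, bbb, Z)
  read b, top Z: go to s0, push Z → (s0, bb, Z)
  read b, top Z: go to s2, push DAZ → (s2, b, DAZ)
  read b, top D: go to s3, push A → (s3, ε, AAZ)
All input consumed in state s3 with stack AAZ.

AAZ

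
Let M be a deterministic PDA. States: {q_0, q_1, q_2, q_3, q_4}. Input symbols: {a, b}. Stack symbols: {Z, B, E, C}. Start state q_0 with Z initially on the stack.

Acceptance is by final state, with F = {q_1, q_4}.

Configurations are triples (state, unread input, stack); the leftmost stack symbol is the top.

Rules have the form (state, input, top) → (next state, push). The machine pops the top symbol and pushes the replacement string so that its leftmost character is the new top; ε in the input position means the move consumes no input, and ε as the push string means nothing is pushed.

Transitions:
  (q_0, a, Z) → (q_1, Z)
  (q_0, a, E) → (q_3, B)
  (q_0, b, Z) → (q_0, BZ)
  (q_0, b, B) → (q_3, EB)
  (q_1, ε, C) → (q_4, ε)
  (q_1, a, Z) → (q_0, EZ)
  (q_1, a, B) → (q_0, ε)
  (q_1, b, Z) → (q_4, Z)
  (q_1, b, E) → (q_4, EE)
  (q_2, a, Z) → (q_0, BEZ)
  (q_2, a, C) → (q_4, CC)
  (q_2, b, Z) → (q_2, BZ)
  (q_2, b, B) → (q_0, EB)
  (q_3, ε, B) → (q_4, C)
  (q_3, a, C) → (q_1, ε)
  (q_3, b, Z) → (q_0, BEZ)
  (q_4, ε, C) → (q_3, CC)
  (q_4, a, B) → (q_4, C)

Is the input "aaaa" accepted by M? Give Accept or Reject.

(q_0, aaaa, Z) ⊢ (q_1, aaa, Z) ⊢ (q_0, aa, EZ) ⊢ (q_3, a, BZ) ⊢ (q_4, a, CZ) ⊢ (q_3, a, CCZ) ⊢ (q_1, ε, CZ)
All input consumed; state q_1 ∈ F.

Accept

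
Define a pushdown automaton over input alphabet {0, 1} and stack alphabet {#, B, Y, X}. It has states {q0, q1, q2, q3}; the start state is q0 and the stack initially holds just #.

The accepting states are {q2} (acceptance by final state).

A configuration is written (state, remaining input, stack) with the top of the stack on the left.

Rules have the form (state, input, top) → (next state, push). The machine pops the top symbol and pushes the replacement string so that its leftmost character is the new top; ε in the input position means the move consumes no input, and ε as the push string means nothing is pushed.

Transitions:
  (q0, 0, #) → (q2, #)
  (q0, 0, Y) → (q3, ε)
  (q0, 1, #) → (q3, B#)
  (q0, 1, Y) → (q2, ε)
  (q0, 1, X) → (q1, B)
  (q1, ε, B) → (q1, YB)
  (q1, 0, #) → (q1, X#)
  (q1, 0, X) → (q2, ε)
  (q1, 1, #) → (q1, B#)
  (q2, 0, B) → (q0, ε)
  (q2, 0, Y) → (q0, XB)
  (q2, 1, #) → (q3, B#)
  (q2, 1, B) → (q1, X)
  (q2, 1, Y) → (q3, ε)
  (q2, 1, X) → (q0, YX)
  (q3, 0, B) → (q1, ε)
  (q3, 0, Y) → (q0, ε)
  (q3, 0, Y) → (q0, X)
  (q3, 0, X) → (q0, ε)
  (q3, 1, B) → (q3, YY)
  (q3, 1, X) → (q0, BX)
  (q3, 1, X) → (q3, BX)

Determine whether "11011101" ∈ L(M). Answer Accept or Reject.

Accept

One accepting computation: (q0, 11011101, #) ⊢ (q3, 1011101, B#) ⊢ (q3, 011101, YY#) ⊢ (q0, 11101, Y#) ⊢ (q2, 1101, #) ⊢ (q3, 101, B#) ⊢ (q3, 01, YY#) ⊢ (q0, 1, Y#) ⊢ (q2, ε, #)
All input consumed and state q2 ∈ F.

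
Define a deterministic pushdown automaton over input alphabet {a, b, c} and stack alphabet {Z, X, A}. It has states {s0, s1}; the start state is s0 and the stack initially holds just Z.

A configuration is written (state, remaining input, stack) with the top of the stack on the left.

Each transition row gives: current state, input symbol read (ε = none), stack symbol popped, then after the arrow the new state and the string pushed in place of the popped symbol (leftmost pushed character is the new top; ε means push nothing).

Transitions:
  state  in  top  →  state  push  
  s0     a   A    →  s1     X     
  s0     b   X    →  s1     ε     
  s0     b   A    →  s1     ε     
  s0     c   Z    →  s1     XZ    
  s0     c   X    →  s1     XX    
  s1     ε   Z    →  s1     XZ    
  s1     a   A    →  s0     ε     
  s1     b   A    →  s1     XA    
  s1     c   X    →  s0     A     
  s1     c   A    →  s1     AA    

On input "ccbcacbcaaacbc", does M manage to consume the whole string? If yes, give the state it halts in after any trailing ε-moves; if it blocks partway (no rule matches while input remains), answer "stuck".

stuck

(s0, ccbcacbcaaacbc, Z) ⊢ (s1, cbcacbcaaacbc, XZ) ⊢ (s0, bcacbcaaacbc, AZ) ⊢ (s1, cacbcaaacbc, Z) ⊢ (s1, cacbcaaacbc, XZ) ⊢ (s0, acbcaaacbc, AZ) ⊢ (s1, cbcaaacbc, XZ) ⊢ (s0, bcaaacbc, AZ) ⊢ (s1, caaacbc, Z) ⊢ (s1, caaacbc, XZ) ⊢ (s0, aaacbc, AZ) ⊢ (s1, aacbc, XZ)
No transition for (s1, a, top X); M blocks with input aacbc remaining.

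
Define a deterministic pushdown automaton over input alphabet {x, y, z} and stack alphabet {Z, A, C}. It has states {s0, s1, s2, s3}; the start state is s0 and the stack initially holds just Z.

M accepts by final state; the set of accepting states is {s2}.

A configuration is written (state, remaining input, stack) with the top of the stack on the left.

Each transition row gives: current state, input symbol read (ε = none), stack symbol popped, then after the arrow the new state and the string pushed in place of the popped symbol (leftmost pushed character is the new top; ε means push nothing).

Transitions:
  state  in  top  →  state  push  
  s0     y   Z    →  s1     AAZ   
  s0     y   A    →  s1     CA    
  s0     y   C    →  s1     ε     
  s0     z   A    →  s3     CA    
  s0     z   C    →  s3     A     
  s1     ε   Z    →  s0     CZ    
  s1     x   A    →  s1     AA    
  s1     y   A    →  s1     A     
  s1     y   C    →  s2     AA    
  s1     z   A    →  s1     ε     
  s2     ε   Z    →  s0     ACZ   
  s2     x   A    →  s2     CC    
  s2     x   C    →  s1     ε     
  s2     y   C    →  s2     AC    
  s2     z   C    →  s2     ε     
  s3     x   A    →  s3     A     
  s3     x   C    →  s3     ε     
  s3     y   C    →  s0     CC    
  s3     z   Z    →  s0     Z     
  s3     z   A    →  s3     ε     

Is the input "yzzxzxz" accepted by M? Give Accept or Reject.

Reject

(s0, yzzxzxz, Z)
  read y, top Z: go to s1, push AAZ → (s1, zzxzxz, AAZ)
  read z, top A: go to s1, push ε → (s1, zxzxz, AZ)
  read z, top A: go to s1, push ε → (s1, xzxz, Z)
  ε-move, top Z: go to s0, push CZ → (s0, xzxz, CZ)
No transition applies at (s0, xzxz, CZ); input not fully consumed.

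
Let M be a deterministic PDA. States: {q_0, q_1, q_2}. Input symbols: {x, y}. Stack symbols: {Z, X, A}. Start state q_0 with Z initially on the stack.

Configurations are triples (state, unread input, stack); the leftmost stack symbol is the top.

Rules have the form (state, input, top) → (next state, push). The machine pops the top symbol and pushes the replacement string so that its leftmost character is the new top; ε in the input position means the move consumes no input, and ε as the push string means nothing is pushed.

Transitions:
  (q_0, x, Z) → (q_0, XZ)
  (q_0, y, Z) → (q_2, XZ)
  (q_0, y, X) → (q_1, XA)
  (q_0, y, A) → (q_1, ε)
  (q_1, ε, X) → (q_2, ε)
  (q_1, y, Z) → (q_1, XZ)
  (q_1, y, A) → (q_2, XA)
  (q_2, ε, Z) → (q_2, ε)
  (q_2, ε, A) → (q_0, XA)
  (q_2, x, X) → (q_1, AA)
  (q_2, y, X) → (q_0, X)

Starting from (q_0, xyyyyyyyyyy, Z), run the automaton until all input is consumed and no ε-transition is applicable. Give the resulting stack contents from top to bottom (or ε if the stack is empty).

XAAAAAAAAAAZ

(q_0, xyyyyyyyyyy, Z)
  read x, top Z: go to q_0, push XZ → (q_0, yyyyyyyyyy, XZ)
  read y, top X: go to q_1, push XA → (q_1, yyyyyyyyy, XAZ)
  ε-move, top X: go to q_2, push ε → (q_2, yyyyyyyyy, AZ)
  ε-move, top A: go to q_0, push XA → (q_0, yyyyyyyyy, XAZ)
  read y, top X: go to q_1, push XA → (q_1, yyyyyyyy, XAAZ)
  ε-move, top X: go to q_2, push ε → (q_2, yyyyyyyy, AAZ)
  ε-move, top A: go to q_0, push XA → (q_0, yyyyyyyy, XAAZ)
  read y, top X: go to q_1, push XA → (q_1, yyyyyyy, XAAAZ)
  ε-move, top X: go to q_2, push ε → (q_2, yyyyyyy, AAAZ)
  ε-move, top A: go to q_0, push XA → (q_0, yyyyyyy, XAAAZ)
  read y, top X: go to q_1, push XA → (q_1, yyyyyy, XAAAAZ)
  ε-move, top X: go to q_2, push ε → (q_2, yyyyyy, AAAAZ)
  ε-move, top A: go to q_0, push XA → (q_0, yyyyyy, XAAAAZ)
  read y, top X: go to q_1, push XA → (q_1, yyyyy, XAAAAAZ)
  ε-move, top X: go to q_2, push ε → (q_2, yyyyy, AAAAAZ)
  ε-move, top A: go to q_0, push XA → (q_0, yyyyy, XAAAAAZ)
  read y, top X: go to q_1, push XA → (q_1, yyyy, XAAAAAAZ)
  ε-move, top X: go to q_2, push ε → (q_2, yyyy, AAAAAAZ)
  ε-move, top A: go to q_0, push XA → (q_0, yyyy, XAAAAAAZ)
  read y, top X: go to q_1, push XA → (q_1, yyy, XAAAAAAAZ)
  ε-move, top X: go to q_2, push ε → (q_2, yyy, AAAAAAAZ)
  ε-move, top A: go to q_0, push XA → (q_0, yyy, XAAAAAAAZ)
  read y, top X: go to q_1, push XA → (q_1, yy, XAAAAAAAAZ)
  ε-move, top X: go to q_2, push ε → (q_2, yy, AAAAAAAAZ)
  ε-move, top A: go to q_0, push XA → (q_0, yy, XAAAAAAAAZ)
  read y, top X: go to q_1, push XA → (q_1, y, XAAAAAAAAAZ)
  ε-move, top X: go to q_2, push ε → (q_2, y, AAAAAAAAAZ)
  ε-move, top A: go to q_0, push XA → (q_0, y, XAAAAAAAAAZ)
  read y, top X: go to q_1, push XA → (q_1, ε, XAAAAAAAAAAZ)
  ε-move, top X: go to q_2, push ε → (q_2, ε, AAAAAAAAAAZ)
  ε-move, top A: go to q_0, push XA → (q_0, ε, XAAAAAAAAAAZ)
All input consumed in state q_0 with stack XAAAAAAAAAAZ.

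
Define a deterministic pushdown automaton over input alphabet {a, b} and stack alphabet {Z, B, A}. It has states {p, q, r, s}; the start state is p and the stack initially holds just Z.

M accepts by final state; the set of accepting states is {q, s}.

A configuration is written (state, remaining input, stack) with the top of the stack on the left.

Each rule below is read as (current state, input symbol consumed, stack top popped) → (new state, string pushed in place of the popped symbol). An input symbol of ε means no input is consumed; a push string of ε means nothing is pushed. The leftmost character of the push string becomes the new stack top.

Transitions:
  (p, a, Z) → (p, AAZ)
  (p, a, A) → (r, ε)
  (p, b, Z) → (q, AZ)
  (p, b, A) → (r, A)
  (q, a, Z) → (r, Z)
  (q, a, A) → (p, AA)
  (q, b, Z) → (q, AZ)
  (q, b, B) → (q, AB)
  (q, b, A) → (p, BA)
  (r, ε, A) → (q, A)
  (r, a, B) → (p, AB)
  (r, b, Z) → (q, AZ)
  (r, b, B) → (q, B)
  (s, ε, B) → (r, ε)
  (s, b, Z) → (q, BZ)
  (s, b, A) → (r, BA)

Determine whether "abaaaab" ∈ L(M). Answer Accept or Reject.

(p, abaaaab, Z)
  read a, top Z: go to p, push AAZ → (p, baaaab, AAZ)
  read b, top A: go to r, push A → (r, aaaab, AAZ)
  ε-move, top A: go to q, push A → (q, aaaab, AAZ)
  read a, top A: go to p, push AA → (p, aaab, AAAZ)
  read a, top A: go to r, push ε → (r, aab, AAZ)
  ε-move, top A: go to q, push A → (q, aab, AAZ)
  read a, top A: go to p, push AA → (p, ab, AAAZ)
  read a, top A: go to r, push ε → (r, b, AAZ)
  ε-move, top A: go to q, push A → (q, b, AAZ)
  read b, top A: go to p, push BA → (p, ε, BAAZ)
All input consumed; state p ∉ F and no further ε-move applies.

Reject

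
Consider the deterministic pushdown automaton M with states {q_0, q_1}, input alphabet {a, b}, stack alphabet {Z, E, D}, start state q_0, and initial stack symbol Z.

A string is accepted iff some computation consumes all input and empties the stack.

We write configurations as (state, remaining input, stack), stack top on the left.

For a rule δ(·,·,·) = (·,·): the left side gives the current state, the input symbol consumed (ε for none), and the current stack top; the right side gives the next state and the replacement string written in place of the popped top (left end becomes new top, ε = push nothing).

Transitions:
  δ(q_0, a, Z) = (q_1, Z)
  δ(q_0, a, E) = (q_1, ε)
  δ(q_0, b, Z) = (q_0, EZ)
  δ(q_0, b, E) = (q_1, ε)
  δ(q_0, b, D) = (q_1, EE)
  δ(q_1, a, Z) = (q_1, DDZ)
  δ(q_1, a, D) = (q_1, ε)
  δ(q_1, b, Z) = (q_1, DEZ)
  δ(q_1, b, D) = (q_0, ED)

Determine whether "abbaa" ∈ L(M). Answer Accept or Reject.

(q_0, abbaa, Z)
  read a, top Z: go to q_1, push Z → (q_1, bbaa, Z)
  read b, top Z: go to q_1, push DEZ → (q_1, baa, DEZ)
  read b, top D: go to q_0, push ED → (q_0, aa, EDEZ)
  read a, top E: go to q_1, push ε → (q_1, a, DEZ)
  read a, top D: go to q_1, push ε → (q_1, ε, EZ)
All input consumed; stack is EZ, not empty, and no further ε-move applies.

Reject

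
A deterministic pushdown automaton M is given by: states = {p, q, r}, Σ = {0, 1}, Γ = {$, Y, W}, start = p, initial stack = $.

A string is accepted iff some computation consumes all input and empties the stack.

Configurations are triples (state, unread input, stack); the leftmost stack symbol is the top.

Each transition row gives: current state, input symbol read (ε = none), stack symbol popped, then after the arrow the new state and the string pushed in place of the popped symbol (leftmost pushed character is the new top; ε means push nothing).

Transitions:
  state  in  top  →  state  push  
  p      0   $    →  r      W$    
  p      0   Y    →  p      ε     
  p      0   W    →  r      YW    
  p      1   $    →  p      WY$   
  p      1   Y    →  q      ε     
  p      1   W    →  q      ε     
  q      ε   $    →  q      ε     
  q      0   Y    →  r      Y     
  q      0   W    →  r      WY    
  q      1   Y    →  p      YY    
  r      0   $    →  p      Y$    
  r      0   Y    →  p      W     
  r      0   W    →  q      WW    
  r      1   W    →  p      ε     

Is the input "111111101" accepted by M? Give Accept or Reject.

(p, 111111101, $)
  read 1, top $: go to p, push WY$ → (p, 11111101, WY$)
  read 1, top W: go to q, push ε → (q, 1111101, Y$)
  read 1, top Y: go to p, push YY → (p, 111101, YY$)
  read 1, top Y: go to q, push ε → (q, 11101, Y$)
  read 1, top Y: go to p, push YY → (p, 1101, YY$)
  read 1, top Y: go to q, push ε → (q, 101, Y$)
  read 1, top Y: go to p, push YY → (p, 01, YY$)
  read 0, top Y: go to p, push ε → (p, 1, Y$)
  read 1, top Y: go to q, push ε → (q, ε, $)
  ε-move, top $: go to q, push ε → (q, ε, ε)
All input consumed and the stack is empty.

Accept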